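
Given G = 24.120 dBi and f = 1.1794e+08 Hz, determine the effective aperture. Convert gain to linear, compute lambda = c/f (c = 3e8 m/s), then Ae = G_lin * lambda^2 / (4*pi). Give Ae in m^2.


lambda = c / f = 3.0000e+08 / 1.1794e+08 = 2.543666 m
G_linear = 10^(24.120/10) = 258.2260
Ae = G_linear * lambda^2 / (4*pi) = 258.2260 * 2.543666^2 / (4*pi) = 133.0 m^2

133.0 m^2


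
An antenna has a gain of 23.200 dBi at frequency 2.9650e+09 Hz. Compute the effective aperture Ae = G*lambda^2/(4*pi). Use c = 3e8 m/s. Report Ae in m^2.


lambda = c / f = 3.0000e+08 / 2.9650e+09 = 0.1011804 m
G_linear = 10^(23.200/10) = 208.9296
Ae = G_linear * lambda^2 / (4*pi) = 208.9296 * 0.1011804^2 / (4*pi) = 0.1702 m^2

0.1702 m^2


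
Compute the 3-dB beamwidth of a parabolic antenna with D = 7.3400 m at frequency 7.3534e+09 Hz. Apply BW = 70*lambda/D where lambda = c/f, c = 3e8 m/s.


lambda = c / f = 3.0000e+08 / 7.3534e+09 = 0.04079745 m
BW = 70 * 0.04079745 / 7.3400 = 0.3891 deg

0.3891 deg


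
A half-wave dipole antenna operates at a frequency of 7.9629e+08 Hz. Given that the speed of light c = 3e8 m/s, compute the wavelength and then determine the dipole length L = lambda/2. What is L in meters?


lambda = c / f = 3.0000e+08 / 7.9629e+08 = 0.3767472 m
L = lambda / 2 = 0.3767472 / 2 = 0.1884 m

0.1884 m


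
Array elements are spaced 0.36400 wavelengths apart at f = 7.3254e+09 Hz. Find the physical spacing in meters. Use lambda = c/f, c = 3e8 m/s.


lambda = c / f = 3.0000e+08 / 7.3254e+09 = 0.04095340 m
d = 0.36400 * 0.04095340 = 0.01491 m

0.01491 m


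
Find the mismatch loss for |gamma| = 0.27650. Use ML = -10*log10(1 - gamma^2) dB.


ML = -10 * log10(1 - 0.27650^2) = -10 * log10(0.92354775) = 0.3454 dB

0.3454 dB


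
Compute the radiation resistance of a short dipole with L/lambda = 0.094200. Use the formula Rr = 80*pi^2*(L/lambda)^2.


Rr = 80 * pi^2 * (0.094200)^2 = 80 * 9.869604 * 8.873640e-03 = 7.006 ohm

7.006 ohm


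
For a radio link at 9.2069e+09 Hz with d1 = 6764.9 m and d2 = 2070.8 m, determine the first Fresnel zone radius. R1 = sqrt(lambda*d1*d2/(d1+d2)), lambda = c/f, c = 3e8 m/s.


lambda = c / f = 3.0000e+08 / 9.2069e+09 = 0.03258426 m
R1 = sqrt(0.03258426 * 6764.9 * 2070.8 / (6764.9 + 2070.8)) = 7.188 m

7.188 m


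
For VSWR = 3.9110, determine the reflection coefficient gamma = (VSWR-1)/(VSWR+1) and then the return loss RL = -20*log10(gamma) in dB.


gamma = (3.9110 - 1) / (3.9110 + 1) = 0.5927510
RL = -20 * log10(0.5927510) = 4.543 dB

4.543 dB


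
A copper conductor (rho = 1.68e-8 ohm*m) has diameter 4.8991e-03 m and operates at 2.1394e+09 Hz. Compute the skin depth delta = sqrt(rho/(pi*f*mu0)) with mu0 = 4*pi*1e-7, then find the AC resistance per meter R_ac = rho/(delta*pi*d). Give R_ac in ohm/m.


delta = sqrt(1.68e-8 / (pi * 2.1394e+09 * 4*pi*1e-7)) = 1.410356e-06 m
R_ac = 1.68e-8 / (1.410356e-06 * pi * 4.8991e-03) = 0.7740 ohm/m

0.7740 ohm/m


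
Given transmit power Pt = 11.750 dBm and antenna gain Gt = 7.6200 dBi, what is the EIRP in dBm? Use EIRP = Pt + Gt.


EIRP = Pt + Gt = 11.750 + 7.6200 = 19.37 dBm

19.37 dBm


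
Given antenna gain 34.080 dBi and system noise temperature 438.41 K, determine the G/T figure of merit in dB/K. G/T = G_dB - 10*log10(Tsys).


G/T = 34.080 - 10*log10(438.41) = 34.080 - 26.41880 = 7.661 dB/K

7.661 dB/K


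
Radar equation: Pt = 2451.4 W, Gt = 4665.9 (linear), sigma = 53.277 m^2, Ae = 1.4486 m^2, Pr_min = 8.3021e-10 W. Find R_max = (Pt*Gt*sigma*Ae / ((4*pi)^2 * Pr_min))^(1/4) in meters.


R^4 = 2451.4*4665.9*53.277*1.4486 / ((4*pi)^2 * 8.3021e-10) = 6.733334e+15
R_max = 6.733334e+15^0.25 = 9059 m

9059 m


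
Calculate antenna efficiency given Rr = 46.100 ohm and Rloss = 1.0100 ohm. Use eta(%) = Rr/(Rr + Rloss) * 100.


eta = 46.100 / (46.100 + 1.0100) * 100 = 97.86%

97.86%


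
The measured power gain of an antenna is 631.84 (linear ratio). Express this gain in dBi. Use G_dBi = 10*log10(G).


G_dBi = 10 * log10(631.84) = 28.01 dBi

28.01 dBi


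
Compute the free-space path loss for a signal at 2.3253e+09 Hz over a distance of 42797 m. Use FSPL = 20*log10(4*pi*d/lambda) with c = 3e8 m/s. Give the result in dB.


lambda = c / f = 3.0000e+08 / 2.3253e+09 = 0.1290156 m
FSPL = 20 * log10(4*pi*42797/0.1290156) = 132.4 dB

132.4 dB


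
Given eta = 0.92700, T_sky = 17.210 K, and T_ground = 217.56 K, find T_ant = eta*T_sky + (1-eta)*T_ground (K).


T_ant = 0.92700 * 17.210 + (1 - 0.92700) * 217.56 = 31.84 K

31.84 K


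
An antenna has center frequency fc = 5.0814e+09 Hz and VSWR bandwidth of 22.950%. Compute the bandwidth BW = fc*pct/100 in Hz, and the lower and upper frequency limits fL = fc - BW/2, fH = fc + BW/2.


BW = 5.0814e+09 * 22.950/100 = 1.166181e+09 Hz
fL = 5.0814e+09 - 1.166181e+09/2 = 4.498e+09 Hz
fH = 5.0814e+09 + 1.166181e+09/2 = 5.664e+09 Hz

BW=1.166e+09 Hz, fL=4.498e+09 Hz, fH=5.664e+09 Hz


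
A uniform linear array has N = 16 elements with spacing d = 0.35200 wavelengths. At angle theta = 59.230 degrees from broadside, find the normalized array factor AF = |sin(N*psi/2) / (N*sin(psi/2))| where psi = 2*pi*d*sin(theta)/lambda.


psi = 2*pi*0.35200*sin(59.230 deg) = 1.900338 rad
AF = |sin(16*1.900338/2) / (16*sin(1.900338/2))| = 0.03719

0.03719


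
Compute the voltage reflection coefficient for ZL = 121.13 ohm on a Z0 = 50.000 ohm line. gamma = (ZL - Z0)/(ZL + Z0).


gamma = (121.13 - 50.000) / (121.13 + 50.000) = 0.4156

0.4156


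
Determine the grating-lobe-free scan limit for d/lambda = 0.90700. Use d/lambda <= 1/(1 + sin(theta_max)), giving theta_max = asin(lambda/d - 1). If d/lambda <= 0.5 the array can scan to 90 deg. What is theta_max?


lambda/d - 1 = 1/0.90700 - 1 = 0.1025358
theta_max = asin(0.1025358) = 5.885 deg

5.885 deg


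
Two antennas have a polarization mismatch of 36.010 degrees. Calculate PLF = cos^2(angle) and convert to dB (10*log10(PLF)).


PLF_linear = cos^2(36.010 deg) = 0.6543425
PLF_dB = 10 * log10(0.6543425) = -1.842 dB

-1.842 dB


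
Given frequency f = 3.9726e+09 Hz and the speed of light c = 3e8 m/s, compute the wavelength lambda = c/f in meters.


lambda = c / f = 3.0000e+08 / 3.9726e+09 = 0.07552 m

0.07552 m


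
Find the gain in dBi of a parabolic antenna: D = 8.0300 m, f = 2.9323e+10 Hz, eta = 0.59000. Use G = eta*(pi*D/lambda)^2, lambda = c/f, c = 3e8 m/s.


lambda = c / f = 3.0000e+08 / 2.9323e+10 = 0.01023088 m
G_linear = 0.59000 * (pi * 8.0300 / 0.01023088)^2 = 3.587211e+06
G_dBi = 10 * log10(3.587211e+06) = 65.55 dBi

65.55 dBi


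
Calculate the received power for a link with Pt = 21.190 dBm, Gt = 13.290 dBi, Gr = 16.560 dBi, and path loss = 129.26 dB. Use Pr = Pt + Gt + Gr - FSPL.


Pr = 21.190 + 13.290 + 16.560 - 129.26 = -78.22 dBm

-78.22 dBm


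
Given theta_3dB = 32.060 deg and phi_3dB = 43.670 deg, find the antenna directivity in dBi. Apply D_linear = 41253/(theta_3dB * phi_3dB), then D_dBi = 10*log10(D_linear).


D_linear = 41253 / (32.060 * 43.670) = 29.46516
D_dBi = 10 * log10(29.46516) = 14.69 dBi

14.69 dBi


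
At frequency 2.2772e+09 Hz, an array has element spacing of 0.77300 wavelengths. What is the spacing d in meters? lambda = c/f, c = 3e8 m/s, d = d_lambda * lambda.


lambda = c / f = 3.0000e+08 / 2.2772e+09 = 0.1317407 m
d = 0.77300 * 0.1317407 = 0.1018 m

0.1018 m


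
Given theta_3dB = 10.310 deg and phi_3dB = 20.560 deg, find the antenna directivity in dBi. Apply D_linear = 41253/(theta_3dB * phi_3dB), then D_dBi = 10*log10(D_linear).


D_linear = 41253 / (10.310 * 20.560) = 194.6139
D_dBi = 10 * log10(194.6139) = 22.89 dBi

22.89 dBi


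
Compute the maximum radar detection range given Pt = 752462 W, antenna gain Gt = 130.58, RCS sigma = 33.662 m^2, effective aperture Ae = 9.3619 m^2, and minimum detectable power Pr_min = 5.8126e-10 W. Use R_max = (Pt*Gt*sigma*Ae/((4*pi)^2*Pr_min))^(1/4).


R^4 = 752462*130.58*33.662*9.3619 / ((4*pi)^2 * 5.8126e-10) = 3.373455e+17
R_max = 3.373455e+17^0.25 = 24100 m

24100 m


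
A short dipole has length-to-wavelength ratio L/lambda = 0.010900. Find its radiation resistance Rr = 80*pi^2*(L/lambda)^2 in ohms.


Rr = 80 * pi^2 * (0.010900)^2 = 80 * 9.869604 * 1.188100e-04 = 0.09381 ohm

0.09381 ohm


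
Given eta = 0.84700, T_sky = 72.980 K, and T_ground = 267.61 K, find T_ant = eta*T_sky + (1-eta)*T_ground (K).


T_ant = 0.84700 * 72.980 + (1 - 0.84700) * 267.61 = 102.8 K

102.8 K


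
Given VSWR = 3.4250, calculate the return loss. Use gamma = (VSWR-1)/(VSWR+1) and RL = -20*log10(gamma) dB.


gamma = (3.4250 - 1) / (3.4250 + 1) = 0.5480226
RL = -20 * log10(0.5480226) = 5.224 dB

5.224 dB


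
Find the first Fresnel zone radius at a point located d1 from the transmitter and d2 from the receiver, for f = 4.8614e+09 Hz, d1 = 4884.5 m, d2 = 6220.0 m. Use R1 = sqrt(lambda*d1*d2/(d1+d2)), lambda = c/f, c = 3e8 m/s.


lambda = c / f = 3.0000e+08 / 4.8614e+09 = 0.06171062 m
R1 = sqrt(0.06171062 * 4884.5 * 6220.0 / (4884.5 + 6220.0)) = 12.99 m

12.99 m


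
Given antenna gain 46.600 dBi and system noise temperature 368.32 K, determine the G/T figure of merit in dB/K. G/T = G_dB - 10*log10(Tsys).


G/T = 46.600 - 10*log10(368.32) = 46.600 - 25.66225 = 20.94 dB/K

20.94 dB/K


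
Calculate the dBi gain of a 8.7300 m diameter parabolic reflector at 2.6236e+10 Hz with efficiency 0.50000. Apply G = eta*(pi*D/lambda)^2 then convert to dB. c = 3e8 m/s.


lambda = c / f = 3.0000e+08 / 2.6236e+10 = 0.01143467 m
G_linear = 0.50000 * (pi * 8.7300 / 0.01143467)^2 = 2.876411e+06
G_dBi = 10 * log10(2.876411e+06) = 64.59 dBi

64.59 dBi


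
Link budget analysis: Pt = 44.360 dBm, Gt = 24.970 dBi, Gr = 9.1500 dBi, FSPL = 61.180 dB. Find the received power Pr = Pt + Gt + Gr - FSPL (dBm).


Pr = 44.360 + 24.970 + 9.1500 - 61.180 = 17.30 dBm

17.30 dBm


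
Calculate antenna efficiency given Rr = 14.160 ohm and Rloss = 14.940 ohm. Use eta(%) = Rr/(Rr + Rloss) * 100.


eta = 14.160 / (14.160 + 14.940) * 100 = 48.66%

48.66%


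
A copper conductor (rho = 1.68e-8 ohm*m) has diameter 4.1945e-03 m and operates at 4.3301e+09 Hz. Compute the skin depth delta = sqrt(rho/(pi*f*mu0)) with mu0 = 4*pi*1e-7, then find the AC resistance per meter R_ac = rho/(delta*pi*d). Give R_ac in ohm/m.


delta = sqrt(1.68e-8 / (pi * 4.3301e+09 * 4*pi*1e-7)) = 9.913473e-07 m
R_ac = 1.68e-8 / (9.913473e-07 * pi * 4.1945e-03) = 1.286 ohm/m

1.286 ohm/m


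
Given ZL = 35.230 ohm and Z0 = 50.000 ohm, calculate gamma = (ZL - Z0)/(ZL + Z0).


gamma = (35.230 - 50.000) / (35.230 + 50.000) = -0.1733

-0.1733


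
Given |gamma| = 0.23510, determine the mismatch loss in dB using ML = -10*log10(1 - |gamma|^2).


ML = -10 * log10(1 - 0.23510^2) = -10 * log10(0.94472799) = 0.2469 dB

0.2469 dB


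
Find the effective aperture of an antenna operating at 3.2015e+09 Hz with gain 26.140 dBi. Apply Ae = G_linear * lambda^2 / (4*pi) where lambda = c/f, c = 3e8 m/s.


lambda = c / f = 3.0000e+08 / 3.2015e+09 = 0.09370608 m
G_linear = 10^(26.140/10) = 411.1497
Ae = G_linear * lambda^2 / (4*pi) = 411.1497 * 0.09370608^2 / (4*pi) = 0.2873 m^2

0.2873 m^2


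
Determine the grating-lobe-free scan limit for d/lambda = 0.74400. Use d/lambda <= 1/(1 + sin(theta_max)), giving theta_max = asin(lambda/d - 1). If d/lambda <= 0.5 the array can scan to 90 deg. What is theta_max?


lambda/d - 1 = 1/0.74400 - 1 = 0.3440860
theta_max = asin(0.3440860) = 20.13 deg

20.13 deg


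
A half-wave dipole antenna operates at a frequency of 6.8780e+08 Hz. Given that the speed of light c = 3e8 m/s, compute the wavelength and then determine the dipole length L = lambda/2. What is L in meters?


lambda = c / f = 3.0000e+08 / 6.8780e+08 = 0.4361733 m
L = lambda / 2 = 0.4361733 / 2 = 0.2181 m

0.2181 m


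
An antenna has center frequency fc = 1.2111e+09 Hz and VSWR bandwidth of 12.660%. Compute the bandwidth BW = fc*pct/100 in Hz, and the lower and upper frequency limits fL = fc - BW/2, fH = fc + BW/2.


BW = 1.2111e+09 * 12.660/100 = 1.533253e+08 Hz
fL = 1.2111e+09 - 1.533253e+08/2 = 1.134e+09 Hz
fH = 1.2111e+09 + 1.533253e+08/2 = 1.288e+09 Hz

BW=1.533e+08 Hz, fL=1.134e+09 Hz, fH=1.288e+09 Hz


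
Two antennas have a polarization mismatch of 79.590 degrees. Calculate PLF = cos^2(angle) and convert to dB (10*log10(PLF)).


PLF_linear = cos^2(79.590 deg) = 0.03264917
PLF_dB = 10 * log10(0.03264917) = -14.86 dB

-14.86 dB


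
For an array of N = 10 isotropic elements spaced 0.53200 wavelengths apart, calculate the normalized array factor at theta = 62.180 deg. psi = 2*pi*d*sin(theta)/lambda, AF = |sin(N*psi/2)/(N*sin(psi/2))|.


psi = 2*pi*0.53200*sin(62.180 deg) = 2.956304 rad
AF = |sin(10*2.956304/2) / (10*sin(2.956304/2))| = 0.08029

0.08029


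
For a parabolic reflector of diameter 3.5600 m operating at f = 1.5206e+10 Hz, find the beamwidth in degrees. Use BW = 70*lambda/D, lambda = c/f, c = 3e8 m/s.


lambda = c / f = 3.0000e+08 / 1.5206e+10 = 0.01972905 m
BW = 70 * 0.01972905 / 3.5600 = 0.3879 deg

0.3879 deg


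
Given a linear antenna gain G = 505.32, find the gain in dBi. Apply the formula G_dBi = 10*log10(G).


G_dBi = 10 * log10(505.32) = 27.04 dBi

27.04 dBi


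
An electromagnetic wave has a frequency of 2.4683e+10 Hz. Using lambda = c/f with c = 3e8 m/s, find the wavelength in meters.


lambda = c / f = 3.0000e+08 / 2.4683e+10 = 0.01215 m

0.01215 m


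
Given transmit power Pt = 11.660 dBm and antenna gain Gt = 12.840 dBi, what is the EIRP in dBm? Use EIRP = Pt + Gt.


EIRP = Pt + Gt = 11.660 + 12.840 = 24.50 dBm

24.50 dBm


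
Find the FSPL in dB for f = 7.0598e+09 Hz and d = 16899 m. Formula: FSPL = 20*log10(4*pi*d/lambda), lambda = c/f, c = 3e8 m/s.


lambda = c / f = 3.0000e+08 / 7.0598e+09 = 0.04249412 m
FSPL = 20 * log10(4*pi*16899/0.04249412) = 134.0 dB

134.0 dB


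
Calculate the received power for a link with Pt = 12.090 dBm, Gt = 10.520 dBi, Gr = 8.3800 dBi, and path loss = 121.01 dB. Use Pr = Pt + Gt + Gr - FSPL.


Pr = 12.090 + 10.520 + 8.3800 - 121.01 = -90.02 dBm

-90.02 dBm


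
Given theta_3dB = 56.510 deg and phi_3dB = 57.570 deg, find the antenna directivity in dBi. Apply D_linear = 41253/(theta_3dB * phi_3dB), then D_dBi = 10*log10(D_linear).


D_linear = 41253 / (56.510 * 57.570) = 12.68043
D_dBi = 10 * log10(12.68043) = 11.03 dBi

11.03 dBi


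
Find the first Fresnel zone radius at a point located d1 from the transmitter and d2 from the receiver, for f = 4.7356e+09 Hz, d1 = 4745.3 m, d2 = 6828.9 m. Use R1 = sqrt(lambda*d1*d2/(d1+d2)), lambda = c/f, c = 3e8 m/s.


lambda = c / f = 3.0000e+08 / 4.7356e+09 = 0.06334995 m
R1 = sqrt(0.06334995 * 4745.3 * 6828.9 / (4745.3 + 6828.9)) = 13.32 m

13.32 m


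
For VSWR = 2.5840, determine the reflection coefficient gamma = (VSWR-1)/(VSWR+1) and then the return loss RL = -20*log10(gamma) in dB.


gamma = (2.5840 - 1) / (2.5840 + 1) = 0.4419643
RL = -20 * log10(0.4419643) = 7.092 dB

7.092 dB


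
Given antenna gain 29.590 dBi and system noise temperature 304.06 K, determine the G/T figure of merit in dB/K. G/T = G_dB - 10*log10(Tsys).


G/T = 29.590 - 10*log10(304.06) = 29.590 - 24.82959 = 4.760 dB/K

4.760 dB/K


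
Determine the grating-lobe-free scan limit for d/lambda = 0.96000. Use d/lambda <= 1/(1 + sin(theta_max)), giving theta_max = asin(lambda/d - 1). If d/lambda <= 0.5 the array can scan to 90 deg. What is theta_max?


lambda/d - 1 = 1/0.96000 - 1 = 0.04166667
theta_max = asin(0.04166667) = 2.388 deg

2.388 deg


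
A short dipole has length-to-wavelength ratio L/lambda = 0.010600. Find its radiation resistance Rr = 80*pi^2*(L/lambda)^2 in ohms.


Rr = 80 * pi^2 * (0.010600)^2 = 80 * 9.869604 * 1.123600e-04 = 0.08872 ohm

0.08872 ohm


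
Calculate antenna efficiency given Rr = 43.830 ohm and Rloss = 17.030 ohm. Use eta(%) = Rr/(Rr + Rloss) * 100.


eta = 43.830 / (43.830 + 17.030) * 100 = 72.02%

72.02%


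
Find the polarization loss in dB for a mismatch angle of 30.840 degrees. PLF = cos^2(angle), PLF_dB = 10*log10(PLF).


PLF_linear = cos^2(30.840 deg) = 0.7371978
PLF_dB = 10 * log10(0.7371978) = -1.324 dB

-1.324 dB


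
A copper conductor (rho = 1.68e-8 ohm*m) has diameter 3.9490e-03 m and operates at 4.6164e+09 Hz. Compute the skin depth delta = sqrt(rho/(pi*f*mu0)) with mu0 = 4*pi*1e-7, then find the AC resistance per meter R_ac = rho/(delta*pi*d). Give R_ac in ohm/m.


delta = sqrt(1.68e-8 / (pi * 4.6164e+09 * 4*pi*1e-7)) = 9.601146e-07 m
R_ac = 1.68e-8 / (9.601146e-07 * pi * 3.9490e-03) = 1.410 ohm/m

1.410 ohm/m


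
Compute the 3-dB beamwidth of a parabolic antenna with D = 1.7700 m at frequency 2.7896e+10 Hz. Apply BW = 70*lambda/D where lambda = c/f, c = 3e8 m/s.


lambda = c / f = 3.0000e+08 / 2.7896e+10 = 0.01075423 m
BW = 70 * 0.01075423 / 1.7700 = 0.4253 deg

0.4253 deg


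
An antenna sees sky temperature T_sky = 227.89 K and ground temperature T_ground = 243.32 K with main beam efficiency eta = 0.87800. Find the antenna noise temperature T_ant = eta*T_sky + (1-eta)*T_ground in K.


T_ant = 0.87800 * 227.89 + (1 - 0.87800) * 243.32 = 229.8 K

229.8 K


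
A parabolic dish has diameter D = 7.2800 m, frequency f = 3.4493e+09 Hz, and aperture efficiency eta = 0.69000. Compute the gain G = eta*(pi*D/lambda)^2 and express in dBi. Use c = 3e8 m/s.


lambda = c / f = 3.0000e+08 / 3.4493e+09 = 0.08697417 m
G_linear = 0.69000 * (pi * 7.2800 / 0.08697417)^2 = 47712.37
G_dBi = 10 * log10(47712.37) = 46.79 dBi

46.79 dBi


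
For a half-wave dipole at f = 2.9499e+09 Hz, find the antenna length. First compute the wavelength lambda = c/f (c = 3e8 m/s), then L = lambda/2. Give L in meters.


lambda = c / f = 3.0000e+08 / 2.9499e+09 = 0.1016984 m
L = lambda / 2 = 0.1016984 / 2 = 0.05085 m

0.05085 m


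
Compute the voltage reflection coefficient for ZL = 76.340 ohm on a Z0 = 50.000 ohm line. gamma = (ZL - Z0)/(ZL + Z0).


gamma = (76.340 - 50.000) / (76.340 + 50.000) = 0.2085

0.2085


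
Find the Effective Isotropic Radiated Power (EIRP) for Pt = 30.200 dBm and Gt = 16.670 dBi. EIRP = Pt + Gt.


EIRP = Pt + Gt = 30.200 + 16.670 = 46.87 dBm

46.87 dBm


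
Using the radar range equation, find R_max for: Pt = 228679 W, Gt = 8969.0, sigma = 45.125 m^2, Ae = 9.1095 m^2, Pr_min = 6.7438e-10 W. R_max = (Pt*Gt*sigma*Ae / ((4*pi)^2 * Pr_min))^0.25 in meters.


R^4 = 228679*8969.0*45.125*9.1095 / ((4*pi)^2 * 6.7438e-10) = 7.916945e+18
R_max = 7.916945e+18^0.25 = 53044 m

53044 m


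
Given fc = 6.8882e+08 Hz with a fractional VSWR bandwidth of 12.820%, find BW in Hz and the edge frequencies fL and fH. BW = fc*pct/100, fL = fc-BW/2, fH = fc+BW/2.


BW = 6.8882e+08 * 12.820/100 = 8.830672e+07 Hz
fL = 6.8882e+08 - 8.830672e+07/2 = 6.447e+08 Hz
fH = 6.8882e+08 + 8.830672e+07/2 = 7.330e+08 Hz

BW=8.831e+07 Hz, fL=6.447e+08 Hz, fH=7.330e+08 Hz


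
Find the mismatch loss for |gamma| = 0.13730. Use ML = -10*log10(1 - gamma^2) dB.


ML = -10 * log10(1 - 0.13730^2) = -10 * log10(0.98114871) = 0.08265 dB

0.08265 dB


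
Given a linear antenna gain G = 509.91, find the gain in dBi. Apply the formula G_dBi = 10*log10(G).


G_dBi = 10 * log10(509.91) = 27.07 dBi

27.07 dBi


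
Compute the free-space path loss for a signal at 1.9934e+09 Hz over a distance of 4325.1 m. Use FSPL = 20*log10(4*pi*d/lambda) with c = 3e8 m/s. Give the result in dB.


lambda = c / f = 3.0000e+08 / 1.9934e+09 = 0.1504966 m
FSPL = 20 * log10(4*pi*4325.1/0.1504966) = 111.2 dB

111.2 dB


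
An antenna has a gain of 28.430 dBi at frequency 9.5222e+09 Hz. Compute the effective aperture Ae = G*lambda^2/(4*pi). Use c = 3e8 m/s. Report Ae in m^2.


lambda = c / f = 3.0000e+08 / 9.5222e+09 = 0.03150532 m
G_linear = 10^(28.430/10) = 696.6265
Ae = G_linear * lambda^2 / (4*pi) = 696.6265 * 0.03150532^2 / (4*pi) = 0.05502 m^2

0.05502 m^2


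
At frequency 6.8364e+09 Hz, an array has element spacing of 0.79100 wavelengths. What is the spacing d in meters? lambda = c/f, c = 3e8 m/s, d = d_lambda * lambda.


lambda = c / f = 3.0000e+08 / 6.8364e+09 = 0.04388275 m
d = 0.79100 * 0.04388275 = 0.03471 m

0.03471 m


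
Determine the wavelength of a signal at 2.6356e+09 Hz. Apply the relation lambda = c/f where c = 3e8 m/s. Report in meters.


lambda = c / f = 3.0000e+08 / 2.6356e+09 = 0.1138 m

0.1138 m


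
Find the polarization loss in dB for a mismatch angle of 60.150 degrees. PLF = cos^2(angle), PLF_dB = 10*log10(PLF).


PLF_linear = cos^2(60.150 deg) = 0.2477362
PLF_dB = 10 * log10(0.2477362) = -6.060 dB

-6.060 dB


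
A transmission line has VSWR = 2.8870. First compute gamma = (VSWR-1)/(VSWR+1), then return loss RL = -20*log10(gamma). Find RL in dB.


gamma = (2.8870 - 1) / (2.8870 + 1) = 0.4854644
RL = -20 * log10(0.4854644) = 6.277 dB

6.277 dB


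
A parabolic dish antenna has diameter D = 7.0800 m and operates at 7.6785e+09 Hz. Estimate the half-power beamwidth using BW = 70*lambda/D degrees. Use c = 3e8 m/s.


lambda = c / f = 3.0000e+08 / 7.6785e+09 = 0.03907013 m
BW = 70 * 0.03907013 / 7.0800 = 0.3863 deg

0.3863 deg


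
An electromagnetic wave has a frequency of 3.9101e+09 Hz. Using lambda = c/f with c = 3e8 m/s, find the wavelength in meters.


lambda = c / f = 3.0000e+08 / 3.9101e+09 = 0.07672 m

0.07672 m


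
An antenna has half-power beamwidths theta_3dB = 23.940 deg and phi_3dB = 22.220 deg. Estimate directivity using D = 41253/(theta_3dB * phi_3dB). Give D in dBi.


D_linear = 41253 / (23.940 * 22.220) = 77.55099
D_dBi = 10 * log10(77.55099) = 18.90 dBi

18.90 dBi


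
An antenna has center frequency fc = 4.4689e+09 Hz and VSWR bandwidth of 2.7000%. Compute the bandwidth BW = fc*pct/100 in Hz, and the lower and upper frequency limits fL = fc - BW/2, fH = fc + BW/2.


BW = 4.4689e+09 * 2.7000/100 = 1.206603e+08 Hz
fL = 4.4689e+09 - 1.206603e+08/2 = 4.409e+09 Hz
fH = 4.4689e+09 + 1.206603e+08/2 = 4.529e+09 Hz

BW=1.207e+08 Hz, fL=4.409e+09 Hz, fH=4.529e+09 Hz


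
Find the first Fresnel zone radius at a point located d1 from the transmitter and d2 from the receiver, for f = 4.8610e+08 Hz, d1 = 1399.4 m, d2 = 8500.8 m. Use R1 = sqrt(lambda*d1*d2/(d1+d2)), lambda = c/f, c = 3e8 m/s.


lambda = c / f = 3.0000e+08 / 4.8610e+08 = 0.6171570 m
R1 = sqrt(0.6171570 * 1399.4 * 8500.8 / (1399.4 + 8500.8)) = 27.23 m

27.23 m


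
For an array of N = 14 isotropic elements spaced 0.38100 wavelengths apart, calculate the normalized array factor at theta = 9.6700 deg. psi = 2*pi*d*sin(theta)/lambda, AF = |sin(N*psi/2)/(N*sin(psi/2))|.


psi = 2*pi*0.38100*sin(9.6700 deg) = 0.4021101 rad
AF = |sin(14*0.4021101/2) / (14*sin(0.4021101/2))| = 0.1148

0.1148


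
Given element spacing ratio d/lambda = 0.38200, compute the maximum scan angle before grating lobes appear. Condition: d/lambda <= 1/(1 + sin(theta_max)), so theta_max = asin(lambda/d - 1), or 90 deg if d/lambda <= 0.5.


lambda/d - 1 = 1/0.38200 - 1 = 1.617801 >= 1
d/lambda <= 0.5, so the array can scan to endfire without grating lobes: theta_max = 90 deg

90 deg


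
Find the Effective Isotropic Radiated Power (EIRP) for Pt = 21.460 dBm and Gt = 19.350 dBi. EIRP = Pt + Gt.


EIRP = Pt + Gt = 21.460 + 19.350 = 40.81 dBm

40.81 dBm


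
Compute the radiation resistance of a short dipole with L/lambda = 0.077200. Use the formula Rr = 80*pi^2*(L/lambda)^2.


Rr = 80 * pi^2 * (0.077200)^2 = 80 * 9.869604 * 5.959840e-03 = 4.706 ohm

4.706 ohm


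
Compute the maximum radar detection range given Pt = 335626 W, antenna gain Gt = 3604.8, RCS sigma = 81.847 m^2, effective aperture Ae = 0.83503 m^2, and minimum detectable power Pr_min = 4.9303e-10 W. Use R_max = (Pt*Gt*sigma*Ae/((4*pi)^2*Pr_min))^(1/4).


R^4 = 335626*3604.8*81.847*0.83503 / ((4*pi)^2 * 4.9303e-10) = 1.062059e+18
R_max = 1.062059e+18^0.25 = 32102 m

32102 m


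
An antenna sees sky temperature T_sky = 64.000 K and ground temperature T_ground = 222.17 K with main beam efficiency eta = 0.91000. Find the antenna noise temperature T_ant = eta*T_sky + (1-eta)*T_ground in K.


T_ant = 0.91000 * 64.000 + (1 - 0.91000) * 222.17 = 78.24 K

78.24 K


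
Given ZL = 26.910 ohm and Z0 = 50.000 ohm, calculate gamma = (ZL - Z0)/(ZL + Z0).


gamma = (26.910 - 50.000) / (26.910 + 50.000) = -0.3002

-0.3002


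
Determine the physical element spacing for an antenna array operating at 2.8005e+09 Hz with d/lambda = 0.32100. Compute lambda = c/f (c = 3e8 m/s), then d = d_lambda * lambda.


lambda = c / f = 3.0000e+08 / 2.8005e+09 = 0.1071237 m
d = 0.32100 * 0.1071237 = 0.03439 m

0.03439 m


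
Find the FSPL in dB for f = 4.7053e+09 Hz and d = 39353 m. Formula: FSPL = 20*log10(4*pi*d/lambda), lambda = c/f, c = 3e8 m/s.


lambda = c / f = 3.0000e+08 / 4.7053e+09 = 0.06375789 m
FSPL = 20 * log10(4*pi*39353/0.06375789) = 137.8 dB

137.8 dB


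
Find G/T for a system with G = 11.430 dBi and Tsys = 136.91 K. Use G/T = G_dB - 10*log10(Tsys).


G/T = 11.430 - 10*log10(136.91) = 11.430 - 21.36435 = -9.934 dB/K

-9.934 dB/K


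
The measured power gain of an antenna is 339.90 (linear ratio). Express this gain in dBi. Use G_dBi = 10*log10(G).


G_dBi = 10 * log10(339.90) = 25.31 dBi

25.31 dBi


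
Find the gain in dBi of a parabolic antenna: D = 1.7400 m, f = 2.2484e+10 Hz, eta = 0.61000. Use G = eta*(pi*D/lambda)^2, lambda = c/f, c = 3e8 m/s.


lambda = c / f = 3.0000e+08 / 2.2484e+10 = 0.01334282 m
G_linear = 0.61000 * (pi * 1.7400 / 0.01334282)^2 = 102384.2
G_dBi = 10 * log10(102384.2) = 50.10 dBi

50.10 dBi


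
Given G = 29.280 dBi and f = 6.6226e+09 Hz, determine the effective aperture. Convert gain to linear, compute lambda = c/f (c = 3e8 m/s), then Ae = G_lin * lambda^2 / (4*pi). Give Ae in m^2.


lambda = c / f = 3.0000e+08 / 6.6226e+09 = 0.04529943 m
G_linear = 10^(29.280/10) = 847.2274
Ae = G_linear * lambda^2 / (4*pi) = 847.2274 * 0.04529943^2 / (4*pi) = 0.1383 m^2

0.1383 m^2


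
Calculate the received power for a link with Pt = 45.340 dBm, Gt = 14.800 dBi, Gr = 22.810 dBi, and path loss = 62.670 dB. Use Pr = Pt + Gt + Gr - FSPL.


Pr = 45.340 + 14.800 + 22.810 - 62.670 = 20.28 dBm

20.28 dBm


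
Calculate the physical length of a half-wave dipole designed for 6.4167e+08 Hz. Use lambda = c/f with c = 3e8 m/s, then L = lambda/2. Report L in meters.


lambda = c / f = 3.0000e+08 / 6.4167e+08 = 0.4675300 m
L = lambda / 2 = 0.4675300 / 2 = 0.2338 m

0.2338 m


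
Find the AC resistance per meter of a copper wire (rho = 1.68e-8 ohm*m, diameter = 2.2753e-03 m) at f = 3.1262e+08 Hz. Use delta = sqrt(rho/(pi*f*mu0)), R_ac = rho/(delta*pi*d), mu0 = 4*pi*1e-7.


delta = sqrt(1.68e-8 / (pi * 3.1262e+08 * 4*pi*1e-7)) = 3.689490e-06 m
R_ac = 1.68e-8 / (3.689490e-06 * pi * 2.2753e-03) = 0.6370 ohm/m

0.6370 ohm/m


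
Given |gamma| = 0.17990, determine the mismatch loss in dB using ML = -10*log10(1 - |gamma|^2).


ML = -10 * log10(1 - 0.17990^2) = -10 * log10(0.96763599) = 0.1429 dB

0.1429 dB


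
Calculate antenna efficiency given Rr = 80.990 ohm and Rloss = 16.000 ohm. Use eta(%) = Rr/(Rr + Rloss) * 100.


eta = 80.990 / (80.990 + 16.000) * 100 = 83.50%

83.50%


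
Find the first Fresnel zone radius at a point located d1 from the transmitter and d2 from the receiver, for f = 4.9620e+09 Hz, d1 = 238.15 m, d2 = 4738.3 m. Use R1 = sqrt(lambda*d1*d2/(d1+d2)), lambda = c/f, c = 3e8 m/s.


lambda = c / f = 3.0000e+08 / 4.9620e+09 = 0.06045949 m
R1 = sqrt(0.06045949 * 238.15 * 4738.3 / (238.15 + 4738.3)) = 3.703 m

3.703 m


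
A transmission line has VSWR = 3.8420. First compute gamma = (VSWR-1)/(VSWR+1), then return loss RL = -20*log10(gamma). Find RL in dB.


gamma = (3.8420 - 1) / (3.8420 + 1) = 0.5869475
RL = -20 * log10(0.5869475) = 4.628 dB

4.628 dB


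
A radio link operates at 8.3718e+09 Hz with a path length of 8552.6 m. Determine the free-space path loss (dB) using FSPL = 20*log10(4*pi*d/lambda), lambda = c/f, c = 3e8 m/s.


lambda = c / f = 3.0000e+08 / 8.3718e+09 = 0.03583459 m
FSPL = 20 * log10(4*pi*8552.6/0.03583459) = 129.5 dB

129.5 dB


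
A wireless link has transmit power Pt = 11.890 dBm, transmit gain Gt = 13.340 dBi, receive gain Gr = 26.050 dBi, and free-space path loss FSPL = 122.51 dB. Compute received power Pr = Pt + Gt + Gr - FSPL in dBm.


Pr = 11.890 + 13.340 + 26.050 - 122.51 = -71.23 dBm

-71.23 dBm


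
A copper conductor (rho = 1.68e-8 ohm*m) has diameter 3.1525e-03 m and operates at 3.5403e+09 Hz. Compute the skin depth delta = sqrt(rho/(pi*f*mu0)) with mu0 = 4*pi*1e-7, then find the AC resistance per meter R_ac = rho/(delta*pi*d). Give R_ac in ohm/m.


delta = sqrt(1.68e-8 / (pi * 3.5403e+09 * 4*pi*1e-7)) = 1.096364e-06 m
R_ac = 1.68e-8 / (1.096364e-06 * pi * 3.1525e-03) = 1.547 ohm/m

1.547 ohm/m


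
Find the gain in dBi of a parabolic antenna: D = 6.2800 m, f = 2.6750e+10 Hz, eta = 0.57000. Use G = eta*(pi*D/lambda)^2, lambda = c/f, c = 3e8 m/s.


lambda = c / f = 3.0000e+08 / 2.6750e+10 = 0.01121495 m
G_linear = 0.57000 * (pi * 6.2800 / 0.01121495)^2 = 1.764003e+06
G_dBi = 10 * log10(1.764003e+06) = 62.46 dBi

62.46 dBi


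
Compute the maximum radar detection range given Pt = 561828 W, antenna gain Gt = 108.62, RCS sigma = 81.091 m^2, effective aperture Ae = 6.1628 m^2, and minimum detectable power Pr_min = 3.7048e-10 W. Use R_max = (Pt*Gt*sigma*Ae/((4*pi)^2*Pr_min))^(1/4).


R^4 = 561828*108.62*81.091*6.1628 / ((4*pi)^2 * 3.7048e-10) = 5.212900e+17
R_max = 5.212900e+17^0.25 = 26870 m

26870 m


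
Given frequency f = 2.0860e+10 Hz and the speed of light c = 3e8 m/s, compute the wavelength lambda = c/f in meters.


lambda = c / f = 3.0000e+08 / 2.0860e+10 = 0.01438 m

0.01438 m


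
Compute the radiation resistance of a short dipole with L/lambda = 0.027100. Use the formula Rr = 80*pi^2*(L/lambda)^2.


Rr = 80 * pi^2 * (0.027100)^2 = 80 * 9.869604 * 7.344100e-04 = 0.5799 ohm

0.5799 ohm


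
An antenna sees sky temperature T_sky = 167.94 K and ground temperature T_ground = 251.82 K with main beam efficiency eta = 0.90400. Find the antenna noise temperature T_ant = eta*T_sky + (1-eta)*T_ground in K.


T_ant = 0.90400 * 167.94 + (1 - 0.90400) * 251.82 = 176.0 K

176.0 K


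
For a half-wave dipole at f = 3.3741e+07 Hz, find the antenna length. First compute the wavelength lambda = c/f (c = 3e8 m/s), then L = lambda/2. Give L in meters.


lambda = c / f = 3.0000e+08 / 3.3741e+07 = 8.891260 m
L = lambda / 2 = 8.891260 / 2 = 4.446 m

4.446 m


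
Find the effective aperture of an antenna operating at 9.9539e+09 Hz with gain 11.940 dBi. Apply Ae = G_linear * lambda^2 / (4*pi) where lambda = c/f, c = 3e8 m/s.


lambda = c / f = 3.0000e+08 / 9.9539e+09 = 0.03013894 m
G_linear = 10^(11.940/10) = 15.63148
Ae = G_linear * lambda^2 / (4*pi) = 15.63148 * 0.03013894^2 / (4*pi) = 1.130e-03 m^2

1.130e-03 m^2


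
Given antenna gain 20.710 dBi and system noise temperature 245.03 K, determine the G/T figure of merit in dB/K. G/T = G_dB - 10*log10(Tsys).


G/T = 20.710 - 10*log10(245.03) = 20.710 - 23.89219 = -3.182 dB/K

-3.182 dB/K


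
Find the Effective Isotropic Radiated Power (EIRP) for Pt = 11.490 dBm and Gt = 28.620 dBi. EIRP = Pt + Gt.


EIRP = Pt + Gt = 11.490 + 28.620 = 40.11 dBm

40.11 dBm


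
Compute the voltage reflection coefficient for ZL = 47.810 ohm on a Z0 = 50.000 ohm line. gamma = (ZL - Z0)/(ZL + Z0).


gamma = (47.810 - 50.000) / (47.810 + 50.000) = -0.02239

-0.02239


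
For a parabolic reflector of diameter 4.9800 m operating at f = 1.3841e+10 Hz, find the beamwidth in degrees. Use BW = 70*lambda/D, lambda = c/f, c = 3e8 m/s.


lambda = c / f = 3.0000e+08 / 1.3841e+10 = 0.02167473 m
BW = 70 * 0.02167473 / 4.9800 = 0.3047 deg

0.3047 deg


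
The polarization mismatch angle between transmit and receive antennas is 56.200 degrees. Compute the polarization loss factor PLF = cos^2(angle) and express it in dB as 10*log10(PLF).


PLF_linear = cos^2(56.200 deg) = 0.3094648
PLF_dB = 10 * log10(0.3094648) = -5.094 dB

-5.094 dB


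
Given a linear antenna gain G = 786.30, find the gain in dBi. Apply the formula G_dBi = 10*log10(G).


G_dBi = 10 * log10(786.30) = 28.96 dBi

28.96 dBi


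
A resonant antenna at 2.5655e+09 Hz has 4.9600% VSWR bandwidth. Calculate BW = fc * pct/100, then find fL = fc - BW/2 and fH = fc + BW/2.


BW = 2.5655e+09 * 4.9600/100 = 1.272488e+08 Hz
fL = 2.5655e+09 - 1.272488e+08/2 = 2.502e+09 Hz
fH = 2.5655e+09 + 1.272488e+08/2 = 2.629e+09 Hz

BW=1.272e+08 Hz, fL=2.502e+09 Hz, fH=2.629e+09 Hz


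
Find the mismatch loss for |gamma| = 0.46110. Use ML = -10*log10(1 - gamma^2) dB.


ML = -10 * log10(1 - 0.46110^2) = -10 * log10(0.78738679) = 1.038 dB

1.038 dB


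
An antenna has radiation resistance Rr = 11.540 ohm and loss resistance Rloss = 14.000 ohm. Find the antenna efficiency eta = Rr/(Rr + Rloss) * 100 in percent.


eta = 11.540 / (11.540 + 14.000) * 100 = 45.18%

45.18%


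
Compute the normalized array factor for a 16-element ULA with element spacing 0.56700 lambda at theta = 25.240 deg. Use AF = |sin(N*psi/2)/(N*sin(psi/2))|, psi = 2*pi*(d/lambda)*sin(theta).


psi = 2*pi*0.56700*sin(25.240 deg) = 1.519117 rad
AF = |sin(16*1.519117/2) / (16*sin(1.519117/2))| = 0.03646

0.03646


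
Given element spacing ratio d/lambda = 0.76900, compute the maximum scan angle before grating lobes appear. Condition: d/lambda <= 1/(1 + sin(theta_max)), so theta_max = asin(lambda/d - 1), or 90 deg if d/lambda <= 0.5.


lambda/d - 1 = 1/0.76900 - 1 = 0.3003901
theta_max = asin(0.3003901) = 17.48 deg

17.48 deg


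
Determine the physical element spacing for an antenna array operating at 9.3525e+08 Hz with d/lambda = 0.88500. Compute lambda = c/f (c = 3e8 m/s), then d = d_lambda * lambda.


lambda = c / f = 3.0000e+08 / 9.3525e+08 = 0.3207698 m
d = 0.88500 * 0.3207698 = 0.2839 m

0.2839 m


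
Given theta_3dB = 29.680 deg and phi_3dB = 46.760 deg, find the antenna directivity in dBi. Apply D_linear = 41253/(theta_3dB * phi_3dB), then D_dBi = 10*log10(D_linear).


D_linear = 41253 / (29.680 * 46.760) = 29.72468
D_dBi = 10 * log10(29.72468) = 14.73 dBi

14.73 dBi


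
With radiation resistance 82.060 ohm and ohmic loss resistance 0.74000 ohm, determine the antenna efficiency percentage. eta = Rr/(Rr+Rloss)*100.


eta = 82.060 / (82.060 + 0.74000) * 100 = 99.11%

99.11%


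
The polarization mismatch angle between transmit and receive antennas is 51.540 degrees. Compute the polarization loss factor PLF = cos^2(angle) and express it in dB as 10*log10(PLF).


PLF_linear = cos^2(51.540 deg) = 0.3868443
PLF_dB = 10 * log10(0.3868443) = -4.125 dB

-4.125 dB


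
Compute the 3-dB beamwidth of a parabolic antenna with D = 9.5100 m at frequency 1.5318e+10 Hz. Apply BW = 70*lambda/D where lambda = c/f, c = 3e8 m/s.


lambda = c / f = 3.0000e+08 / 1.5318e+10 = 0.01958480 m
BW = 70 * 0.01958480 / 9.5100 = 0.1442 deg

0.1442 deg


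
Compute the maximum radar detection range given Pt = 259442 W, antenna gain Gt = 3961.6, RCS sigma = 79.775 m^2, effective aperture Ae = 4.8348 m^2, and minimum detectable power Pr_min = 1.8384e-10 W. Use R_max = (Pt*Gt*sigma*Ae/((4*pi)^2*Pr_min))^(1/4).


R^4 = 259442*3961.6*79.775*4.8348 / ((4*pi)^2 * 1.8384e-10) = 1.365515e+19
R_max = 1.365515e+19^0.25 = 60789 m

60789 m


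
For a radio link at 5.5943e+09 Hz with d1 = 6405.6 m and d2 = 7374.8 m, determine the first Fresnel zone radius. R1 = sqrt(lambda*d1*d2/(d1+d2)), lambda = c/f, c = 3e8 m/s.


lambda = c / f = 3.0000e+08 / 5.5943e+09 = 0.05362601 m
R1 = sqrt(0.05362601 * 6405.6 * 7374.8 / (6405.6 + 7374.8)) = 13.56 m

13.56 m


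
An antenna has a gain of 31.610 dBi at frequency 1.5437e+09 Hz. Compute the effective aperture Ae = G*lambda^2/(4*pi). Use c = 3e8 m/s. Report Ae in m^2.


lambda = c / f = 3.0000e+08 / 1.5437e+09 = 0.1943383 m
G_linear = 10^(31.610/10) = 1448.772
Ae = G_linear * lambda^2 / (4*pi) = 1448.772 * 0.1943383^2 / (4*pi) = 4.354 m^2

4.354 m^2


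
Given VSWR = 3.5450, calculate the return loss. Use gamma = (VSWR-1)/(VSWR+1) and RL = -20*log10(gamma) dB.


gamma = (3.5450 - 1) / (3.5450 + 1) = 0.5599560
RL = -20 * log10(0.5599560) = 5.037 dB

5.037 dB


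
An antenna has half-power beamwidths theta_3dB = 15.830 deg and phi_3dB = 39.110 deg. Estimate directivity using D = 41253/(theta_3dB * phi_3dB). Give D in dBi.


D_linear = 41253 / (15.830 * 39.110) = 66.63261
D_dBi = 10 * log10(66.63261) = 18.24 dBi

18.24 dBi


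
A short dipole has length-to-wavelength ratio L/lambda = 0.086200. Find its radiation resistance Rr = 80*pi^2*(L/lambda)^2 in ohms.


Rr = 80 * pi^2 * (0.086200)^2 = 80 * 9.869604 * 7.430440e-03 = 5.867 ohm

5.867 ohm


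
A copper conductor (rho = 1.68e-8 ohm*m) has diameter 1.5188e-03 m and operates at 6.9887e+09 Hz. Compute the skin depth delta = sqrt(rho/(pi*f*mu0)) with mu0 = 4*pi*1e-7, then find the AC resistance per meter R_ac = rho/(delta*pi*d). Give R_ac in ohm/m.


delta = sqrt(1.68e-8 / (pi * 6.9887e+09 * 4*pi*1e-7)) = 7.803269e-07 m
R_ac = 1.68e-8 / (7.803269e-07 * pi * 1.5188e-03) = 4.512 ohm/m

4.512 ohm/m


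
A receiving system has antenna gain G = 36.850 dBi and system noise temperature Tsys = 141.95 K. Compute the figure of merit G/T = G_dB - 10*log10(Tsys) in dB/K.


G/T = 36.850 - 10*log10(141.95) = 36.850 - 21.52135 = 15.33 dB/K

15.33 dB/K


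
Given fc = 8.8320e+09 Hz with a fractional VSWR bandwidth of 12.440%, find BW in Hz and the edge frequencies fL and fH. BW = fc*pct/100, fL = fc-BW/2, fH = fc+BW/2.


BW = 8.8320e+09 * 12.440/100 = 1.098701e+09 Hz
fL = 8.8320e+09 - 1.098701e+09/2 = 8.283e+09 Hz
fH = 8.8320e+09 + 1.098701e+09/2 = 9.381e+09 Hz

BW=1.099e+09 Hz, fL=8.283e+09 Hz, fH=9.381e+09 Hz


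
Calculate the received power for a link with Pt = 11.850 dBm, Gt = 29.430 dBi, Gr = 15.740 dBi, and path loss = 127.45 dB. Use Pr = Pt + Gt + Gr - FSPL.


Pr = 11.850 + 29.430 + 15.740 - 127.45 = -70.43 dBm

-70.43 dBm


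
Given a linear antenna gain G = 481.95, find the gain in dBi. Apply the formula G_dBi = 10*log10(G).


G_dBi = 10 * log10(481.95) = 26.83 dBi

26.83 dBi


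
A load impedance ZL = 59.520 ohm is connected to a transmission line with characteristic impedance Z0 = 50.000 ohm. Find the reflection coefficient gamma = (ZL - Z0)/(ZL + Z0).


gamma = (59.520 - 50.000) / (59.520 + 50.000) = 0.08692

0.08692


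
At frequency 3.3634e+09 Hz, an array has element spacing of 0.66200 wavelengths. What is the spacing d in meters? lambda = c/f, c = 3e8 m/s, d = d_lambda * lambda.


lambda = c / f = 3.0000e+08 / 3.3634e+09 = 0.08919546 m
d = 0.66200 * 0.08919546 = 0.05905 m

0.05905 m


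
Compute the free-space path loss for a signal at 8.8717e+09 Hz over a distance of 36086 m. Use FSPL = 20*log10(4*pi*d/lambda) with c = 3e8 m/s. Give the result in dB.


lambda = c / f = 3.0000e+08 / 8.8717e+09 = 0.03381539 m
FSPL = 20 * log10(4*pi*36086/0.03381539) = 142.5 dB

142.5 dB


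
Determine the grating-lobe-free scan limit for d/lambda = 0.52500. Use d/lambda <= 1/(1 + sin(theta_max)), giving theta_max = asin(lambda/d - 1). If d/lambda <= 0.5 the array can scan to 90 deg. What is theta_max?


lambda/d - 1 = 1/0.52500 - 1 = 0.9047619
theta_max = asin(0.9047619) = 64.79 deg

64.79 deg


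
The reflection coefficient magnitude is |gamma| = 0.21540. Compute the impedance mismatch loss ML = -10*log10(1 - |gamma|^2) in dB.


ML = -10 * log10(1 - 0.21540^2) = -10 * log10(0.95360284) = 0.2063 dB

0.2063 dB


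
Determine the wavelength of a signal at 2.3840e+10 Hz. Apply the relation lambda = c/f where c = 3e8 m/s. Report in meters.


lambda = c / f = 3.0000e+08 / 2.3840e+10 = 0.01258 m

0.01258 m


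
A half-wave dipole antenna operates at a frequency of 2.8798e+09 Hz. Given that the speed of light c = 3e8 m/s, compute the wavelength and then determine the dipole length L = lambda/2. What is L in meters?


lambda = c / f = 3.0000e+08 / 2.8798e+09 = 0.1041739 m
L = lambda / 2 = 0.1041739 / 2 = 0.05209 m

0.05209 m
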